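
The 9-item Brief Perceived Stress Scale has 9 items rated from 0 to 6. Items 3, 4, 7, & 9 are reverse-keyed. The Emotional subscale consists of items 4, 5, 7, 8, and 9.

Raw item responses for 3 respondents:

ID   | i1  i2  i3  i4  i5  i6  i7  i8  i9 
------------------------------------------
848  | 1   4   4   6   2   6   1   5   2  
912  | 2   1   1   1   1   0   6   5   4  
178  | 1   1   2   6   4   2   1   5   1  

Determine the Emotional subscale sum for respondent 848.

16

Respondent 848 raw: 1, 4, 4, 6, 2, 6, 1, 5, 2.
Emotional items: 4, 5, 7, 8, 9.
Reverse-coded (reverse-coded value = 6 − response):
  item 4: 6 − 6 = 0
  item 5: 2
  item 7: 6 − 1 = 5
  item 8: 5
  item 9: 6 − 2 = 4
Sum = 0 + 2 + 5 + 5 + 4 = 16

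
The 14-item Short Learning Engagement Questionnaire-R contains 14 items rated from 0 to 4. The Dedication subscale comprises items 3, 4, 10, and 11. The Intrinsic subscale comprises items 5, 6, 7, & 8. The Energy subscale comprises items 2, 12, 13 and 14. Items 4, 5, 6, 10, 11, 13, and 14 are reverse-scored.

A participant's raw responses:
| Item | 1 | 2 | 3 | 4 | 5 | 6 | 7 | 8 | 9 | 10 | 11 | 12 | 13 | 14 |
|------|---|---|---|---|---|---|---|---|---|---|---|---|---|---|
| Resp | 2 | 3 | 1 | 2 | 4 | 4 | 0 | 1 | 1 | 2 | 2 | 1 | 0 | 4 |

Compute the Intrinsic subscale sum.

1

Intrinsic items: 5, 6, 7, 8.
Of these, items 5 & 6 are reverse-scored; on a 0–4 scale, reversed = 4 − raw.
  item 5: 4 − 4 = 0
  item 6: 4 − 4 = 0
  item 7: 0
  item 8: 1
Sum = 0 + 0 + 0 + 1 = 1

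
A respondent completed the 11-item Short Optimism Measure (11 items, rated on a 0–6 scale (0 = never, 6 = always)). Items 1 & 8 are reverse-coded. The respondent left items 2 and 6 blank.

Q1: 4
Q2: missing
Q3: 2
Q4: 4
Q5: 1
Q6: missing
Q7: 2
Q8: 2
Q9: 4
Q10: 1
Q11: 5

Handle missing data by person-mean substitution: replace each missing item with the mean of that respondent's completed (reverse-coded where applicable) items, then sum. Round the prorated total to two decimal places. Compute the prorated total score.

30.56

Reverse-coded (on a 0–6 scale, reversed = 6 − raw):
  item 1: 6 − 4 = 2
  item 8: 6 − 2 = 4
Completed scored items (9 of 11): 2, 2, 4, 1, 2, 4, 4, 1, 5; sum = 25.
Person mean = 25 / 9 ≈ 2.7778
Prorated total = (25 / 9) × 11 = 30.56 (to 2 dp)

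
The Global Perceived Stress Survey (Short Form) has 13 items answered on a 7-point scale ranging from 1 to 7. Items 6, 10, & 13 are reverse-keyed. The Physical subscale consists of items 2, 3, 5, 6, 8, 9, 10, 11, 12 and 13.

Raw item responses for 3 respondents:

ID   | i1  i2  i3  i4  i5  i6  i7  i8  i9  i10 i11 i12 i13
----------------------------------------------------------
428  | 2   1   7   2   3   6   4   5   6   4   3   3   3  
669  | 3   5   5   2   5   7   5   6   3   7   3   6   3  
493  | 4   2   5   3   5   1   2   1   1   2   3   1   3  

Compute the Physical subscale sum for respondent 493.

36

Respondent 493 raw: 4, 2, 5, 3, 5, 1, 2, 1, 1, 2, 3, 1, 3.
Physical items: 2, 3, 5, 6, 8, 9, 10, 11, 12, 13.
Reverse-coded (reverse-coded value = 8 − response):
  item 2: 2
  item 3: 5
  item 5: 5
  item 6: 8 − 1 = 7
  item 8: 1
  item 9: 1
  item 10: 8 − 2 = 6
  item 11: 3
  item 12: 1
  item 13: 8 − 3 = 5
Sum = 2 + 5 + 5 + 7 + 1 + 1 + 6 + 3 + 1 + 5 = 36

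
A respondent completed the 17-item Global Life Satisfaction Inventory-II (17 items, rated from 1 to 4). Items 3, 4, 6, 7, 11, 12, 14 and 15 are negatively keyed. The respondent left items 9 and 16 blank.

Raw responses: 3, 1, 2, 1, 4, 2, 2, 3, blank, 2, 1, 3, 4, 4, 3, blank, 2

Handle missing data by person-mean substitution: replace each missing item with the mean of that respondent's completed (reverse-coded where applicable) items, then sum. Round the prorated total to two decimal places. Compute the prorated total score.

46.47

Reverse-coded (reverse-coded value = 5 − response):
  item 3: 5 − 2 = 3
  item 4: 5 − 1 = 4
  item 6: 5 − 2 = 3
  item 7: 5 − 2 = 3
  item 11: 5 − 1 = 4
  item 12: 5 − 3 = 2
  item 14: 5 − 4 = 1
  item 15: 5 − 3 = 2
Completed scored items (15 of 17): 3, 1, 3, 4, 4, 3, 3, 3, 2, 4, 2, 4, 1, 2, 2; sum = 41.
Person mean = 41 / 15 ≈ 2.7333
Prorated total = (41 / 15) × 17 = 46.47 (to 2 dp)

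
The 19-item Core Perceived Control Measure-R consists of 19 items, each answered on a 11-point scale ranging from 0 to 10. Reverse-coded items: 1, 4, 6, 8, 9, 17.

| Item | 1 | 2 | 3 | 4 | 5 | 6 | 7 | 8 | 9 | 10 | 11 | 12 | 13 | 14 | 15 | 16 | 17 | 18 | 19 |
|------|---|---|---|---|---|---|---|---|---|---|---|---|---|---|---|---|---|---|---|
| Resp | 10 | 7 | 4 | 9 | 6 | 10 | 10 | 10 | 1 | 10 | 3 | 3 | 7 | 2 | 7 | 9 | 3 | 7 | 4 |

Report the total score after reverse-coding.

Raw sum = 122. Reverse-coded items: 1, 4, 6, 8, 9, 17; their raw sum = 43.
Each reversal replaces raw with 10 − raw, changing the total by 10 − 2·raw per item.
Total = 122 + 6·10 − 2·43 = 122 + 60 − 86 = 96

96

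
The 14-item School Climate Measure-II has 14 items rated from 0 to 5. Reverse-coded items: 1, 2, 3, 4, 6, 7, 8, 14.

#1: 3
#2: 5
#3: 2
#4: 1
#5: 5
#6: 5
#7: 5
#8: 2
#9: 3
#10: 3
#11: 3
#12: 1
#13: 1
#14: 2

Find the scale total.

Reversing items 1, 2, 3, 4, 6, 7, 8 and 14 with 5 − raw:
Total = (5−3) + (5−5) + (5−2) + (5−1) + 5 + (5−5) + (5−5) + (5−2) + 3 + 3 + 3 + 1 + 1 + (5−2)
      = 2 + 0 + 3 + 4 + 5 + 0 + 0 + 3 + 3 + 3 + 3 + 1 + 1 + 3 = 31

31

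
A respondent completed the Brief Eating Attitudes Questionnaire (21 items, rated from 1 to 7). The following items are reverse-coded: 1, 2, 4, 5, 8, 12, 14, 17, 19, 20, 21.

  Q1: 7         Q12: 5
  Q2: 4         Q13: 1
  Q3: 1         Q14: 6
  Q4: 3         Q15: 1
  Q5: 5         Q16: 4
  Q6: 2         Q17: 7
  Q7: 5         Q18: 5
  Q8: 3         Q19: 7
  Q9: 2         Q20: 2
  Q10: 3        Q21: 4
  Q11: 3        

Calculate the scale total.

Reverse-coded items (on a 1–7 scale, reversed = 8 − raw):
  item 1: 8 − 7 = 1
  item 2: 8 − 4 = 4
  item 4: 8 − 3 = 5
  item 5: 8 − 5 = 3
  item 8: 8 − 3 = 5
  item 12: 8 − 5 = 3
  item 14: 8 − 6 = 2
  item 17: 8 − 7 = 1
  item 19: 8 − 7 = 1
  item 20: 8 − 2 = 6
  item 21: 8 − 4 = 4
After reverse-coding: 1, 4, 1, 5, 3, 2, 5, 5, 2, 3, 3, 3, 1, 2, 1, 4, 1, 5, 1, 6, 4
Total = 1 + 4 + 1 + 5 + 3 + 2 + 5 + 5 + 2 + 3 + 3 + 3 + 1 + 2 + 1 + 4 + 1 + 5 + 1 + 6 + 4 = 62

62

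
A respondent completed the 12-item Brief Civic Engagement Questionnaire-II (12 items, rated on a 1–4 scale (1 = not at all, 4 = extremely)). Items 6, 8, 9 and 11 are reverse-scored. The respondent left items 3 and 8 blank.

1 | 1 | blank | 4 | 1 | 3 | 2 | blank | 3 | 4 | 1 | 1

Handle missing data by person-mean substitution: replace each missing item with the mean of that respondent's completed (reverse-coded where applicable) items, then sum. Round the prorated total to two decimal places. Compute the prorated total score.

26.40

Reverse-coded (on a 1–4 scale, reversed = 5 − raw):
  item 6: 5 − 3 = 2
  item 9: 5 − 3 = 2
  item 11: 5 − 1 = 4
Completed scored items (10 of 12): 1, 1, 4, 1, 2, 2, 2, 4, 4, 1; sum = 22.
Person mean = 22 / 10 ≈ 2.2000
Prorated total = (22 / 10) × 12 = 26.40 (to 2 dp)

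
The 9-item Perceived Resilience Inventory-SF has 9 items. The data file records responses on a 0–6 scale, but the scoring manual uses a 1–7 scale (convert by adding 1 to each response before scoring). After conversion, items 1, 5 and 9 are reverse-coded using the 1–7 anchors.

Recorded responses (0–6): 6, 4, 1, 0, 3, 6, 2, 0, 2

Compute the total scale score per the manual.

Convert to 1–7: 7, 5, 2, 1, 4, 7, 3, 1, 3
Reverse-coded (reversed = (1+7) − raw = 8 − raw):
  item 1: 8 − 7 = 1
  item 5: 8 − 4 = 4
  item 9: 8 − 3 = 5
Scored: 1, 5, 2, 1, 4, 7, 3, 1, 5
Total = 29

29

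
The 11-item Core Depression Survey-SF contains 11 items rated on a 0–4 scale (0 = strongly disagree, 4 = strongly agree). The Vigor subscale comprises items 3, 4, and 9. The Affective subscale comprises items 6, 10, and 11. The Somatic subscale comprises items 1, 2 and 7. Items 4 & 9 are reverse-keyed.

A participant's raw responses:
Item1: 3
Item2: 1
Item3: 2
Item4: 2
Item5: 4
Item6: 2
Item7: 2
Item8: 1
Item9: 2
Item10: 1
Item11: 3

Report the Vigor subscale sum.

Vigor items: 3, 4, 9.
Of these, items 4 and 9 are reverse-keyed; reverse-coded value = 4 − response.
  item 3: 2
  item 4: 4 − 2 = 2
  item 9: 4 − 2 = 2
Sum = 2 + 2 + 2 = 6

6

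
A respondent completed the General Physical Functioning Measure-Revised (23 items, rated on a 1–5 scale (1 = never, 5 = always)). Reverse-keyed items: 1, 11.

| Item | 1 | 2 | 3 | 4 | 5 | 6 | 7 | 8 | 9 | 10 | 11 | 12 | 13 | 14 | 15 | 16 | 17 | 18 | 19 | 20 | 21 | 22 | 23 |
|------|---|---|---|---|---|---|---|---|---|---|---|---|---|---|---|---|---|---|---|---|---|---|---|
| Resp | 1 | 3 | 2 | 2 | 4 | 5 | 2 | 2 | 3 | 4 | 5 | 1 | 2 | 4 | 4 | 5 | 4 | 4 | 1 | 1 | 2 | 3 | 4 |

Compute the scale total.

Reverse-keyed items use 6 − raw:
  item 1: 6 − 1 = 5
  item 11: 6 − 5 = 1
After reverse-coding: 5, 3, 2, 2, 4, 5, 2, 2, 3, 4, 1, 1, 2, 4, 4, 5, 4, 4, 1, 1, 2, 3, 4
Total = 5 + 3 + 2 + 2 + 4 + 5 + 2 + 2 + 3 + 4 + 1 + 1 + 2 + 4 + 4 + 5 + 4 + 4 + 1 + 1 + 2 + 3 + 4 = 68

68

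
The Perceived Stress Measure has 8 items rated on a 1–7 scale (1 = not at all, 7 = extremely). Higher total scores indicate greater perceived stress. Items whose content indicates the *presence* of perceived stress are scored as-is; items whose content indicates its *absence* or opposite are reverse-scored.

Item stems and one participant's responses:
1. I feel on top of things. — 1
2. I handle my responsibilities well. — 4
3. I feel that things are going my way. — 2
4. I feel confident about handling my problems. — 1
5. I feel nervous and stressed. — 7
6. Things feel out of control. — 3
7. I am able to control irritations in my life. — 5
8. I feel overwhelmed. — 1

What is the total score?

Items 1, 2, 3, 4, 7 describe the absence/opposite of perceived stress → reverse-score.
on a 1–7 scale, reversed = 8 − raw.
  item 1: 8 − 1 = 7
  item 2: 8 − 4 = 4
  item 3: 8 − 2 = 6
  item 4: 8 − 1 = 7
  item 5: 7
  item 6: 3
  item 7: 8 − 5 = 3
  item 8: 1
Total = 7 + 4 + 6 + 7 + 7 + 3 + 3 + 1 = 38

38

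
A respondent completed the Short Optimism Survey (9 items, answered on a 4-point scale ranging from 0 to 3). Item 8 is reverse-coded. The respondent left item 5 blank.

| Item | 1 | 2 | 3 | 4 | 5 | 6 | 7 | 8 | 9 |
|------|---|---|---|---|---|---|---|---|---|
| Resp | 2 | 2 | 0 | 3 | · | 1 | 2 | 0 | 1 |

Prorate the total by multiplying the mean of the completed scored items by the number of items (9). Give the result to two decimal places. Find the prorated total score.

15.75

Reverse-coded (reverse-coded value = 3 − response):
  item 8: 3 − 0 = 3
Completed scored items (8 of 9): 2, 2, 0, 3, 1, 2, 3, 1; sum = 14.
Person mean = 14 / 8 ≈ 1.7500
Prorated total = (14 / 8) × 9 = 15.75 (to 2 dp)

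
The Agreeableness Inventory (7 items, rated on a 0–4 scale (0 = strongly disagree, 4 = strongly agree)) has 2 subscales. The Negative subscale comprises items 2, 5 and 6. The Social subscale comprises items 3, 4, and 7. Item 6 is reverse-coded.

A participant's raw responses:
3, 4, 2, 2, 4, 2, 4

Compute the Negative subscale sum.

Negative items: 2, 5, 6.
Of these, item 6 is reverse-coded; on a 0–4 scale, reversed = 4 − raw.
  item 2: 4
  item 5: 4
  item 6: 4 − 2 = 2
Sum = 4 + 4 + 2 = 10

10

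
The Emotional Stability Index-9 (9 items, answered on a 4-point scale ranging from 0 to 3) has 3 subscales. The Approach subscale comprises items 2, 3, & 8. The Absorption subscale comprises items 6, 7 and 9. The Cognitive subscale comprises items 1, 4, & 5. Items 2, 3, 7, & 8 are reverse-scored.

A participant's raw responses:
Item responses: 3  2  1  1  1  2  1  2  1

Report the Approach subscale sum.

Approach items: 2, 3, 8.
Of these, items 2, 3 and 8 are reverse-scored; reversed = (0+3) − raw = 3 − raw.
  item 2: 3 − 2 = 1
  item 3: 3 − 1 = 2
  item 8: 3 − 2 = 1
Sum = 1 + 2 + 1 = 4

4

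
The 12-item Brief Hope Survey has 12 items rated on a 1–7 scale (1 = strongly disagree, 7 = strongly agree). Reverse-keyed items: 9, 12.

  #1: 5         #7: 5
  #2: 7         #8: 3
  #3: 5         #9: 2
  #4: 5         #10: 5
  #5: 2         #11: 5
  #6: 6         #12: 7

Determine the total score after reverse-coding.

55

Raw sum = 57. Reverse-keyed items: 9, 12; their raw sum = 9.
Each reversal replaces raw with 8 − raw, changing the total by 8 − 2·raw per item.
Total = 57 + 2·8 − 2·9 = 57 + 16 − 18 = 55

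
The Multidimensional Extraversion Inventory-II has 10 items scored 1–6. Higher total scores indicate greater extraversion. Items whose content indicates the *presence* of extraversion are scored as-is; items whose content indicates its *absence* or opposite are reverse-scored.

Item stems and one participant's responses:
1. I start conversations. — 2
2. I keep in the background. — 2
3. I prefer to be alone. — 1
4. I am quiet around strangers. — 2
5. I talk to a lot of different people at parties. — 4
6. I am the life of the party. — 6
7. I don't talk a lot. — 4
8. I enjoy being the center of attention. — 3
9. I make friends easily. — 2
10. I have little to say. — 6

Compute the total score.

37

Items 2, 3, 4, 7, 10 describe the absence/opposite of extraversion → reverse-score.
on a 1–6 scale, reversed = 7 − raw.
  item 1: 2
  item 2: 7 − 2 = 5
  item 3: 7 − 1 = 6
  item 4: 7 − 2 = 5
  item 5: 4
  item 6: 6
  item 7: 7 − 4 = 3
  item 8: 3
  item 9: 2
  item 10: 7 − 6 = 1
Total = 2 + 5 + 6 + 5 + 4 + 6 + 3 + 3 + 2 + 1 = 37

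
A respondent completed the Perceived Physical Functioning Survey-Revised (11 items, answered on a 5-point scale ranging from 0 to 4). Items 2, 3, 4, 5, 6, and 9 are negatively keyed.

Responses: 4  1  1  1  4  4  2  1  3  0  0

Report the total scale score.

Reverse-coded items (reversed = (0+4) − raw = 4 − raw):
  item 2: 4 − 1 = 3
  item 3: 4 − 1 = 3
  item 4: 4 − 1 = 3
  item 5: 4 − 4 = 0
  item 6: 4 − 4 = 0
  item 9: 4 − 3 = 1
Scored items: 4, 3, 3, 3, 0, 0, 2, 1, 1, 0, 0
Total = 4 + 3 + 3 + 3 + 0 + 0 + 2 + 1 + 1 + 0 + 0 = 17

17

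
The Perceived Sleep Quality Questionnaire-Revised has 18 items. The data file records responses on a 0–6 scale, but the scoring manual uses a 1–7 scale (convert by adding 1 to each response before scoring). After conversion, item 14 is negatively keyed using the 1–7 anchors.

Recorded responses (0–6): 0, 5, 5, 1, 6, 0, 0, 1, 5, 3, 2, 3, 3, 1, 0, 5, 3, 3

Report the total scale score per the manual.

68

Convert to 1–7: 1, 6, 6, 2, 7, 1, 1, 2, 6, 4, 3, 4, 4, 2, 1, 6, 4, 4
Reverse-coded (reversed = (1+7) − raw = 8 − raw):
  item 14: 8 − 2 = 6
Scored: 1, 6, 6, 2, 7, 1, 1, 2, 6, 4, 3, 4, 4, 6, 1, 6, 4, 4
Total = 68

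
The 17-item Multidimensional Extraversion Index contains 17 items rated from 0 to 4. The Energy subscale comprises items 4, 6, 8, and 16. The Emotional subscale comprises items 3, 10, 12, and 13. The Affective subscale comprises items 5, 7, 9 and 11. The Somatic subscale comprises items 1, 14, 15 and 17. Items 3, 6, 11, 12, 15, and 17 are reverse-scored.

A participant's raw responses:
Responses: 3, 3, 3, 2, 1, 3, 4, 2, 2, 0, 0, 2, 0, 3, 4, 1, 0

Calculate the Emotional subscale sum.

Emotional items: 3, 10, 12, 13.
Of these, items 3 and 12 are reverse-scored; on a 0–4 scale, reversed = 4 − raw.
  item 3: 4 − 3 = 1
  item 10: 0
  item 12: 4 − 2 = 2
  item 13: 0
Sum = 1 + 0 + 2 + 0 = 3

3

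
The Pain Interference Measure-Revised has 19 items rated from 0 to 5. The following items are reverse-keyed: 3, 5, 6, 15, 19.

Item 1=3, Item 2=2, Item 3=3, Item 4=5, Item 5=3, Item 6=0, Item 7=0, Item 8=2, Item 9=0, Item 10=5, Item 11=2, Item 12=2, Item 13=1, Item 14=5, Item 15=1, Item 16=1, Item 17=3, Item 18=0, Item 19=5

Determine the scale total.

44

Raw sum = 43. Reverse-keyed items: 3, 5, 6, 15, 19; their raw sum = 12.
Each reversal replaces raw with 5 − raw, changing the total by 5 − 2·raw per item.
Total = 43 + 5·5 − 2·12 = 43 + 25 − 24 = 44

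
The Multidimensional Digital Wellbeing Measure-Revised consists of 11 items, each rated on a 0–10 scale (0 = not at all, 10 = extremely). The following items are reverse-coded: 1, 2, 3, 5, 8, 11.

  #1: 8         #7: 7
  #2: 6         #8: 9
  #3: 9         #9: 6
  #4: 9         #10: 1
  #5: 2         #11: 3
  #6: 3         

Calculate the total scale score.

Apply reverse scoring (on a 0–10 scale, reversed = 10 − raw):
  item 1: 10 − 8 = 2
  item 2: 10 − 6 = 4
  item 3: 10 − 9 = 1
  item 5: 10 − 2 = 8
  item 8: 10 − 9 = 1
  item 11: 10 − 3 = 7
Scored responses: 2, 4, 1, 9, 8, 3, 7, 1, 6, 1, 7
Total = 2 + 4 + 1 + 9 + 8 + 3 + 7 + 1 + 6 + 1 + 7 = 49

49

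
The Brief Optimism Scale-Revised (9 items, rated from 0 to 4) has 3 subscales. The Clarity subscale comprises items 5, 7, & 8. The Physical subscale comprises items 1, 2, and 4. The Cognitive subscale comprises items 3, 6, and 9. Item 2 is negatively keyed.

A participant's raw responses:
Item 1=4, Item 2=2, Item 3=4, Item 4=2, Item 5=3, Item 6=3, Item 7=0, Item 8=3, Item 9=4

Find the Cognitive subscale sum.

11

Cognitive items: 3, 6, 9.
  item 3: 4
  item 6: 3
  item 9: 4
Sum = 4 + 3 + 4 = 11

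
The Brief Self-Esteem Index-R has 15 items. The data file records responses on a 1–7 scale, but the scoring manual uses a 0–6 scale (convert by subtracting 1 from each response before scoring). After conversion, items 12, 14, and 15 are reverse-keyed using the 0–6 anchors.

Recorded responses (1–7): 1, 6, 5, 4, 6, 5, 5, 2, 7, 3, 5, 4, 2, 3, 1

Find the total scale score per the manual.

52

Convert to 0–6: 0, 5, 4, 3, 5, 4, 4, 1, 6, 2, 4, 3, 1, 2, 0
Reverse-coded (reverse-coded value = 6 − response):
  item 12: 6 − 3 = 3
  item 14: 6 − 2 = 4
  item 15: 6 − 0 = 6
Scored: 0, 5, 4, 3, 5, 4, 4, 1, 6, 2, 4, 3, 1, 4, 6
Total = 52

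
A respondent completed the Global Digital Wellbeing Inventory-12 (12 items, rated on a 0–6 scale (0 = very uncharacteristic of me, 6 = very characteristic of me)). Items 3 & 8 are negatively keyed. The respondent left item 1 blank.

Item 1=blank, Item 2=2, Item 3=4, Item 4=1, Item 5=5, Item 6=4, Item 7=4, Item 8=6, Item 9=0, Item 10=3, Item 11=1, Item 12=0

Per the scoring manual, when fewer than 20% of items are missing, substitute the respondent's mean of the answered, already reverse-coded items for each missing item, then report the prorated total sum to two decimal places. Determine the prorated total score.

Reverse-coded (reversed = (0+6) − raw = 6 − raw):
  item 3: 6 − 4 = 2
  item 8: 6 − 6 = 0
Completed scored items (11 of 12): 2, 2, 1, 5, 4, 4, 0, 0, 3, 1, 0; sum = 22.
Person mean = 22 / 11 ≈ 2.0000
Prorated total = (22 / 11) × 12 = 24.00 (to 2 dp)

24.00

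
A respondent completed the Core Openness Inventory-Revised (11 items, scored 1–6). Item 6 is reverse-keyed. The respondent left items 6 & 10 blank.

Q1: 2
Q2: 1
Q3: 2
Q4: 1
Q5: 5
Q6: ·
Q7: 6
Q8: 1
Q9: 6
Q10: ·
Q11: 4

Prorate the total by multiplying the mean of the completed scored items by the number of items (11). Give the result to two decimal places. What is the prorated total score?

34.22

Reverse-coded (on a 1–6 scale, reversed = 7 − raw):
Completed scored items (9 of 11): 2, 1, 2, 1, 5, 6, 1, 6, 4; sum = 28.
Person mean = 28 / 9 ≈ 3.1111
Prorated total = (28 / 9) × 11 = 34.22 (to 2 dp)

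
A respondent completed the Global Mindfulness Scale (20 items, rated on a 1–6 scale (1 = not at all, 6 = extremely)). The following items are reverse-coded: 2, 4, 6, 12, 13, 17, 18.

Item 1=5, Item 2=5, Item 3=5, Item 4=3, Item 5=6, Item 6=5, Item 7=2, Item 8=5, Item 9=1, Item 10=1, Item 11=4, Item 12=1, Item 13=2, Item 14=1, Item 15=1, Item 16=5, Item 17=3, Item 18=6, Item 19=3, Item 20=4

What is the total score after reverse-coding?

Reversing items 2, 4, 6, 12, 13, 17, and 18 with 7 − raw:
Total = 5 + (7−5) + 5 + (7−3) + 6 + (7−5) + 2 + 5 + 1 + 1 + 4 + (7−1) + (7−2) + 1 + 1 + 5 + (7−3) + (7−6) + 3 + 4
      = 5 + 2 + 5 + 4 + 6 + 2 + 2 + 5 + 1 + 1 + 4 + 6 + 5 + 1 + 1 + 5 + 4 + 1 + 3 + 4 = 67

67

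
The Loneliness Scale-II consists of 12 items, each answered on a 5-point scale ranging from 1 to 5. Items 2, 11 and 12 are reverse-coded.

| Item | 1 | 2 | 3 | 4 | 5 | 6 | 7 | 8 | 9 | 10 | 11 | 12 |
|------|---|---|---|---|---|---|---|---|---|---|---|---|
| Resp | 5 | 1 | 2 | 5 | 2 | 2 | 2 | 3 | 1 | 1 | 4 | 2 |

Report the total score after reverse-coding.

Raw sum = 30. Reverse-coded items: 2, 11, 12; their raw sum = 7.
Each reversal replaces raw with 6 − raw, changing the total by 6 − 2·raw per item.
Total = 30 + 3·6 − 2·7 = 30 + 18 − 14 = 34

34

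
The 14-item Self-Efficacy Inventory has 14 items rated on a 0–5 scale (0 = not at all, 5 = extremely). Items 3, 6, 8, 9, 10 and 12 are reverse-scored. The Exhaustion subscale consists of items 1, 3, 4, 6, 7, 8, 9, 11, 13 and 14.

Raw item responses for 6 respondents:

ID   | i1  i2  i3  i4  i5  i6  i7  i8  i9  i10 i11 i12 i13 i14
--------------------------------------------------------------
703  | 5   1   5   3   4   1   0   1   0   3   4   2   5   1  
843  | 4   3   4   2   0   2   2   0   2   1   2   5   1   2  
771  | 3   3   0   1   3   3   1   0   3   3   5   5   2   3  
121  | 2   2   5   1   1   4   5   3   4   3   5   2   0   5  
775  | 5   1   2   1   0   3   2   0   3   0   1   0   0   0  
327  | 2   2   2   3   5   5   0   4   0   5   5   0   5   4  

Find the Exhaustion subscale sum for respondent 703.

Respondent 703 raw: 5, 1, 5, 3, 4, 1, 0, 1, 0, 3, 4, 2, 5, 1.
Exhaustion items: 1, 3, 4, 6, 7, 8, 9, 11, 13, 14.
Reverse-coded (reversed = (0+5) − raw = 5 − raw):
  item 1: 5
  item 3: 5 − 5 = 0
  item 4: 3
  item 6: 5 − 1 = 4
  item 7: 0
  item 8: 5 − 1 = 4
  item 9: 5 − 0 = 5
  item 11: 4
  item 13: 5
  item 14: 1
Sum = 5 + 0 + 3 + 4 + 0 + 4 + 5 + 4 + 5 + 1 = 31

31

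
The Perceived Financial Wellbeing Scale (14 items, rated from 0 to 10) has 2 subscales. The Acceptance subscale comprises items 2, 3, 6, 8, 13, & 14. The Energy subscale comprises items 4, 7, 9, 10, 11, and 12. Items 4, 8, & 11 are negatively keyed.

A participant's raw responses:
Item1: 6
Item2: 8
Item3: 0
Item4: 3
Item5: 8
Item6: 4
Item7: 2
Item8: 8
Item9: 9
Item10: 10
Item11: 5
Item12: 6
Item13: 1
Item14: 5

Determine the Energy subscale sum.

Energy items: 4, 7, 9, 10, 11, 12.
Of these, items 4 and 11 are negatively keyed; on a 0–10 scale, reversed = 10 − raw.
  item 4: 10 − 3 = 7
  item 7: 2
  item 9: 9
  item 10: 10
  item 11: 10 − 5 = 5
  item 12: 6
Sum = 7 + 2 + 9 + 10 + 5 + 6 = 39

39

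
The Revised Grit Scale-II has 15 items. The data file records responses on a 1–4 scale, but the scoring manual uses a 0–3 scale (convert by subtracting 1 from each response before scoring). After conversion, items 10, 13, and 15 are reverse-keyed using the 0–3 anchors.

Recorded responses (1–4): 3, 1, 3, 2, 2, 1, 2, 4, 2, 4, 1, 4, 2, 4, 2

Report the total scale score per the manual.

Convert to 0–3: 2, 0, 2, 1, 1, 0, 1, 3, 1, 3, 0, 3, 1, 3, 1
Reverse-coded (on a 0–3 scale, reversed = 3 − raw):
  item 10: 3 − 3 = 0
  item 13: 3 − 1 = 2
  item 15: 3 − 1 = 2
Scored: 2, 0, 2, 1, 1, 0, 1, 3, 1, 0, 0, 3, 2, 3, 2
Total = 21

21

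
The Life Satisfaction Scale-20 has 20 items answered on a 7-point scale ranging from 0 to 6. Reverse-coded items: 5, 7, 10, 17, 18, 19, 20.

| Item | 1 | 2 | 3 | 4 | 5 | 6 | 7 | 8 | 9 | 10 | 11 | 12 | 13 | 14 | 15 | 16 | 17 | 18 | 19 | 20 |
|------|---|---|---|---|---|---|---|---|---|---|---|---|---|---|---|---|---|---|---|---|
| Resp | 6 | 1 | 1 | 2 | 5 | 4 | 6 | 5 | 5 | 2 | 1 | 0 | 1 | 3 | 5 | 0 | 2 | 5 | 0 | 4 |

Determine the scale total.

Raw sum = 58. Reverse-coded items: 5, 7, 10, 17, 18, 19, 20; their raw sum = 24.
Each reversal replaces raw with 6 − raw, changing the total by 6 − 2·raw per item.
Total = 58 + 7·6 − 2·24 = 58 + 42 − 48 = 52

52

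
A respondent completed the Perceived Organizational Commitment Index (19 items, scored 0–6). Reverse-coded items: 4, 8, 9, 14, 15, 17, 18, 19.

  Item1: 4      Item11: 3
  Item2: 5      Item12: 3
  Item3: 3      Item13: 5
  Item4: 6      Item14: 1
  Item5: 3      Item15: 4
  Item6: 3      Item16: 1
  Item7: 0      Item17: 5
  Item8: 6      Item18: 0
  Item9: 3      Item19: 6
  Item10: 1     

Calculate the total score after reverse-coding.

48

Apply reverse scoring (reversed = (0+6) − raw = 6 − raw):
  item 4: 6 − 6 = 0
  item 8: 6 − 6 = 0
  item 9: 6 − 3 = 3
  item 14: 6 − 1 = 5
  item 15: 6 − 4 = 2
  item 17: 6 − 5 = 1
  item 18: 6 − 0 = 6
  item 19: 6 − 6 = 0
Scored responses: 4, 5, 3, 0, 3, 3, 0, 0, 3, 1, 3, 3, 5, 5, 2, 1, 1, 6, 0
Total = 4 + 5 + 3 + 0 + 3 + 3 + 0 + 0 + 3 + 1 + 3 + 3 + 5 + 5 + 2 + 1 + 1 + 6 + 0 = 48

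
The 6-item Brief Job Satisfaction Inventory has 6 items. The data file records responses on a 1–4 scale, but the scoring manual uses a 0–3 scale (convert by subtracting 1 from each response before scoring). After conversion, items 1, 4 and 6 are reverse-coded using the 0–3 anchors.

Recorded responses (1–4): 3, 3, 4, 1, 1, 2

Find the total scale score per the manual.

Convert to 0–3: 2, 2, 3, 0, 0, 1
Reverse-coded (reverse-coded value = 3 − response):
  item 1: 3 − 2 = 1
  item 4: 3 − 0 = 3
  item 6: 3 − 1 = 2
Scored: 1, 2, 3, 3, 0, 2
Total = 11

11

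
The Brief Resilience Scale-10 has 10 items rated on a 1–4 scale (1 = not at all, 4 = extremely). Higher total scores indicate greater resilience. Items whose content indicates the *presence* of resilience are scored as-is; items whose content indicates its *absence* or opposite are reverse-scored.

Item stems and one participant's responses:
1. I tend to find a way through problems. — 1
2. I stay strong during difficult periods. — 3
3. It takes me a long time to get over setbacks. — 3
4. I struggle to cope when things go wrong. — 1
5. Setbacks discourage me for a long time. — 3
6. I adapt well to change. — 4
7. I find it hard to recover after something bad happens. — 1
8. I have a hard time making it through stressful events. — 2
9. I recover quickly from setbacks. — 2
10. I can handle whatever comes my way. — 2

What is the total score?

Items 3, 4, 5, 7, 8 describe the absence/opposite of resilience → reverse-score.
reversed = (1+4) − raw = 5 − raw.
  item 1: 1
  item 2: 3
  item 3: 5 − 3 = 2
  item 4: 5 − 1 = 4
  item 5: 5 − 3 = 2
  item 6: 4
  item 7: 5 − 1 = 4
  item 8: 5 − 2 = 3
  item 9: 2
  item 10: 2
Total = 1 + 3 + 2 + 4 + 2 + 4 + 4 + 3 + 2 + 2 = 27

27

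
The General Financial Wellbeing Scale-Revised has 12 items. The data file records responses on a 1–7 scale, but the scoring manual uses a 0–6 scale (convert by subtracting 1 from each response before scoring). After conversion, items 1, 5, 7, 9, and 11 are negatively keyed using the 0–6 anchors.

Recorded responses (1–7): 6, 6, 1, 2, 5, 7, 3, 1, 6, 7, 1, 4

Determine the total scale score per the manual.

35

Convert to 0–6: 5, 5, 0, 1, 4, 6, 2, 0, 5, 6, 0, 3
Reverse-coded (reverse-coded value = 6 − response):
  item 1: 6 − 5 = 1
  item 5: 6 − 4 = 2
  item 7: 6 − 2 = 4
  item 9: 6 − 5 = 1
  item 11: 6 − 0 = 6
Scored: 1, 5, 0, 1, 2, 6, 4, 0, 1, 6, 6, 3
Total = 35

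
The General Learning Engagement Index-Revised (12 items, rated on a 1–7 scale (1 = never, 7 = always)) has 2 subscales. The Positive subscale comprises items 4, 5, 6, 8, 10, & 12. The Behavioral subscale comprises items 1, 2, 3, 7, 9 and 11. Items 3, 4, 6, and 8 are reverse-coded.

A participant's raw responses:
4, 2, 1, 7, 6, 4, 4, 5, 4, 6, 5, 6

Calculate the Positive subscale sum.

Positive items: 4, 5, 6, 8, 10, 12.
Of these, items 4, 6 and 8 are reverse-coded; on a 1–7 scale, reversed = 8 − raw.
  item 4: 8 − 7 = 1
  item 5: 6
  item 6: 8 − 4 = 4
  item 8: 8 − 5 = 3
  item 10: 6
  item 12: 6
Sum = 1 + 6 + 4 + 3 + 6 + 6 = 26

26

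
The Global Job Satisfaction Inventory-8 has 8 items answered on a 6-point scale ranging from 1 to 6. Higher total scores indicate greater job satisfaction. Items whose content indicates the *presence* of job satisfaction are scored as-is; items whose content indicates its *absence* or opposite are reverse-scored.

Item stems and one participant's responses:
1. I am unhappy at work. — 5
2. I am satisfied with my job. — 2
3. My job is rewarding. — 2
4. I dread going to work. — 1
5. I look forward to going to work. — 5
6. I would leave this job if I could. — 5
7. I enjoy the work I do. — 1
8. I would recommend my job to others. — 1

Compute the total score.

21

Items 1, 4, 6 describe the absence/opposite of job satisfaction → reverse-score.
on a 1–6 scale, reversed = 7 − raw.
  item 1: 7 − 5 = 2
  item 2: 2
  item 3: 2
  item 4: 7 − 1 = 6
  item 5: 5
  item 6: 7 − 5 = 2
  item 7: 1
  item 8: 1
Total = 2 + 2 + 2 + 6 + 5 + 2 + 1 + 1 = 21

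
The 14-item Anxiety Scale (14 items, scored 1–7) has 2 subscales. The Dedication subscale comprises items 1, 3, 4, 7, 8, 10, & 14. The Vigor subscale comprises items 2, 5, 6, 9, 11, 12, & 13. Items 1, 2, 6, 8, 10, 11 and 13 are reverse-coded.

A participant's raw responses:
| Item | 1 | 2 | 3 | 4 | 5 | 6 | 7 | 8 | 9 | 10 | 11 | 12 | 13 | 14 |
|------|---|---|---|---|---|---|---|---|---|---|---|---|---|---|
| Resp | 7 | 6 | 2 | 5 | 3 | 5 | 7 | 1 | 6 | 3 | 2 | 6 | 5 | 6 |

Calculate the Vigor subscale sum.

Vigor items: 2, 5, 6, 9, 11, 12, 13.
Of these, items 2, 6, 11, & 13 are reverse-coded; reverse-coded value = 8 − response.
  item 2: 8 − 6 = 2
  item 5: 3
  item 6: 8 − 5 = 3
  item 9: 6
  item 11: 8 − 2 = 6
  item 12: 6
  item 13: 8 − 5 = 3
Sum = 2 + 3 + 3 + 6 + 6 + 6 + 3 = 29

29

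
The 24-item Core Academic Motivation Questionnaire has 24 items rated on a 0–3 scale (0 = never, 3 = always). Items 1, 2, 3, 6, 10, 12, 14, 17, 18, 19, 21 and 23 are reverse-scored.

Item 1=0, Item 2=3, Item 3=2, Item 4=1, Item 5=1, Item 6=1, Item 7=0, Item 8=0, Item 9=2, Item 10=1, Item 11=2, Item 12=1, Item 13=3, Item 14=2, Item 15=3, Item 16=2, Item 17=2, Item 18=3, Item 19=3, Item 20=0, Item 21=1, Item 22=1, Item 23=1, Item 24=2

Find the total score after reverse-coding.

Apply reverse scoring (reverse-coded value = 3 − response):
  item 1: 3 − 0 = 3
  item 2: 3 − 3 = 0
  item 3: 3 − 2 = 1
  item 6: 3 − 1 = 2
  item 10: 3 − 1 = 2
  item 12: 3 − 1 = 2
  item 14: 3 − 2 = 1
  item 17: 3 − 2 = 1
  item 18: 3 − 3 = 0
  item 19: 3 − 3 = 0
  item 21: 3 − 1 = 2
  item 23: 3 − 1 = 2
Scored items: 3, 0, 1, 1, 1, 2, 0, 0, 2, 2, 2, 2, 3, 1, 3, 2, 1, 0, 0, 0, 2, 1, 2, 2
Total = 3 + 0 + 1 + 1 + 1 + 2 + 0 + 0 + 2 + 2 + 2 + 2 + 3 + 1 + 3 + 2 + 1 + 0 + 0 + 0 + 2 + 1 + 2 + 2 = 33

33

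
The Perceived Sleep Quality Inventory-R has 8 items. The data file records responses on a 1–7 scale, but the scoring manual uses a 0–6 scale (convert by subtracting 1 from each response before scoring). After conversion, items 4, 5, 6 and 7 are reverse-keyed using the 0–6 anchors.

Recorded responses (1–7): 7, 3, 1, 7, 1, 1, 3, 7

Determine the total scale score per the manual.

Convert to 0–6: 6, 2, 0, 6, 0, 0, 2, 6
Reverse-coded (reverse-coded value = 6 − response):
  item 4: 6 − 6 = 0
  item 5: 6 − 0 = 6
  item 6: 6 − 0 = 6
  item 7: 6 − 2 = 4
Scored: 6, 2, 0, 0, 6, 6, 4, 6
Total = 30

30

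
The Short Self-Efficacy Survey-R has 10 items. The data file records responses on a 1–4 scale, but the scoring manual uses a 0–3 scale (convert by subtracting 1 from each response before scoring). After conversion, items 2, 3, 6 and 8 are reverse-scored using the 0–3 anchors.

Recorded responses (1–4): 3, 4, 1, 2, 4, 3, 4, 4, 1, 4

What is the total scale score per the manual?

16

Convert to 0–3: 2, 3, 0, 1, 3, 2, 3, 3, 0, 3
Reverse-coded (reversed = (0+3) − raw = 3 − raw):
  item 2: 3 − 3 = 0
  item 3: 3 − 0 = 3
  item 6: 3 − 2 = 1
  item 8: 3 − 3 = 0
Scored: 2, 0, 3, 1, 3, 1, 3, 0, 0, 3
Total = 16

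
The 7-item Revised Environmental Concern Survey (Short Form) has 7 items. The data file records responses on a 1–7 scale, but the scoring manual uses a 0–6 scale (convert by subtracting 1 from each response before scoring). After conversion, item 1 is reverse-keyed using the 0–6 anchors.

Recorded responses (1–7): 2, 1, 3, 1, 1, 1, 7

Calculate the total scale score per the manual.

Convert to 0–6: 1, 0, 2, 0, 0, 0, 6
Reverse-coded (on a 0–6 scale, reversed = 6 − raw):
  item 1: 6 − 1 = 5
Scored: 5, 0, 2, 0, 0, 0, 6
Total = 13

13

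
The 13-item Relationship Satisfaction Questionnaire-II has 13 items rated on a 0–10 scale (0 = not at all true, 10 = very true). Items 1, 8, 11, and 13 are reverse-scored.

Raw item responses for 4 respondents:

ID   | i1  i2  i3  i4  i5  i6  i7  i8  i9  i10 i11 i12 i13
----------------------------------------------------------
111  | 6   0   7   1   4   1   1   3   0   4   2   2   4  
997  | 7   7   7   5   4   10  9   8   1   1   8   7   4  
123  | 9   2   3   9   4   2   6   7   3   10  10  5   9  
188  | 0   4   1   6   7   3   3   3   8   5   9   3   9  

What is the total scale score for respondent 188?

59

Respondent 188 raw: 0, 4, 1, 6, 7, 3, 3, 3, 8, 5, 9, 3, 9.
Reverse-coded (reverse-coded value = 10 − response):
  item 1: 10 − 0 = 10
  item 2: 4
  item 3: 1
  item 4: 6
  item 5: 7
  item 6: 3
  item 7: 3
  item 8: 10 − 3 = 7
  item 9: 8
  item 10: 5
  item 11: 10 − 9 = 1
  item 12: 3
  item 13: 10 − 9 = 1
Sum = 10 + 4 + 1 + 6 + 7 + 3 + 3 + 7 + 8 + 5 + 1 + 3 + 1 = 59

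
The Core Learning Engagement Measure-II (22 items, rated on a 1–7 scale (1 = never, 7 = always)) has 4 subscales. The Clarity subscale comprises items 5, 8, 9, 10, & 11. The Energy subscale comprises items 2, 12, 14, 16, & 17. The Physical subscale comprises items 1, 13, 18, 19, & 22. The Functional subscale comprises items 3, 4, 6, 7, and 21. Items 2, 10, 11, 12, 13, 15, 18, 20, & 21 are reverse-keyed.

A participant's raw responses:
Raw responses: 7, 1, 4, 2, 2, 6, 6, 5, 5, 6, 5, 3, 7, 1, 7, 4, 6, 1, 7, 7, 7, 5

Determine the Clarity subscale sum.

17

Clarity items: 5, 8, 9, 10, 11.
Of these, items 10 & 11 are reverse-keyed; reversed = (1+7) − raw = 8 − raw.
  item 5: 2
  item 8: 5
  item 9: 5
  item 10: 8 − 6 = 2
  item 11: 8 − 5 = 3
Sum = 2 + 5 + 5 + 2 + 3 = 17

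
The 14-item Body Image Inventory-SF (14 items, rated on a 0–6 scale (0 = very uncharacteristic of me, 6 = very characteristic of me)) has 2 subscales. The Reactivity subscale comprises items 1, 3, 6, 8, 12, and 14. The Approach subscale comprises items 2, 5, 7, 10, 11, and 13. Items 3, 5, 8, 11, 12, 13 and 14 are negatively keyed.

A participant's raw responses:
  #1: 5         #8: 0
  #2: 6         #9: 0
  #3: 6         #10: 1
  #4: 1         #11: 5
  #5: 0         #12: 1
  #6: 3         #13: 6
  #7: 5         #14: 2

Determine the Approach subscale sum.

Approach items: 2, 5, 7, 10, 11, 13.
Of these, items 5, 11, & 13 are negatively keyed; reverse-coded value = 6 − response.
  item 2: 6
  item 5: 6 − 0 = 6
  item 7: 5
  item 10: 1
  item 11: 6 − 5 = 1
  item 13: 6 − 6 = 0
Sum = 6 + 6 + 5 + 1 + 1 + 0 = 19

19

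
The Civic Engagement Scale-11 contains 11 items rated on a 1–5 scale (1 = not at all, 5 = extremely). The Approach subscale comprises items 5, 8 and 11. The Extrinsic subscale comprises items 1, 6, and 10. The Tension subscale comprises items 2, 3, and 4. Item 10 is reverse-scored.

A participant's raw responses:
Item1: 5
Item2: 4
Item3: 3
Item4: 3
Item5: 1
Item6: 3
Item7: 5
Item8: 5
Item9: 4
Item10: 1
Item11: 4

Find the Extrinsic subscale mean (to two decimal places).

Extrinsic items: 1, 6, 10.
Of these, item 10 is reverse-scored; on a 1–5 scale, reversed = 6 − raw.
  item 1: 5
  item 6: 3
  item 10: 6 − 1 = 5
Sum = 5 + 3 + 5 = 13
Mean = 13 / 3 = 4.33

4.33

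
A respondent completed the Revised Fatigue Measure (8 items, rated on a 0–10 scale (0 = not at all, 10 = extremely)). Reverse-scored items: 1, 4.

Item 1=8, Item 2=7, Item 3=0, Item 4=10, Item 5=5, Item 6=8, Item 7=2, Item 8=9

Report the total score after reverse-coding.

Reversing items 1 & 4 with 10 − raw:
Total = (10−8) + 7 + 0 + (10−10) + 5 + 8 + 2 + 9
      = 2 + 7 + 0 + 0 + 5 + 8 + 2 + 9 = 33

33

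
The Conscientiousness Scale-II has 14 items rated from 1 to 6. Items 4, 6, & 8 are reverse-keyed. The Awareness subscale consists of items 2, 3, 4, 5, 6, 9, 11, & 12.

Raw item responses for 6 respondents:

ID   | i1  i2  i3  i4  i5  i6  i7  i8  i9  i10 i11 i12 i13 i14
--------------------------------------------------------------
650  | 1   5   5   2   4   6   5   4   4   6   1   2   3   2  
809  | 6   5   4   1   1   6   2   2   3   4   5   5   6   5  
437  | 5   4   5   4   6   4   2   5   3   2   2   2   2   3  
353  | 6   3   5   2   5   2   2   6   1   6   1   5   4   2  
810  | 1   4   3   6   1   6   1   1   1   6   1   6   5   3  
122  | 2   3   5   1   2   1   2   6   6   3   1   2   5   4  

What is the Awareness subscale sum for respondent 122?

Respondent 122 raw: 2, 3, 5, 1, 2, 1, 2, 6, 6, 3, 1, 2, 5, 4.
Awareness items: 2, 3, 4, 5, 6, 9, 11, 12.
Reverse-coded (on a 1–6 scale, reversed = 7 − raw):
  item 2: 3
  item 3: 5
  item 4: 7 − 1 = 6
  item 5: 2
  item 6: 7 − 1 = 6
  item 9: 6
  item 11: 1
  item 12: 2
Sum = 3 + 5 + 6 + 2 + 6 + 6 + 1 + 2 = 31

31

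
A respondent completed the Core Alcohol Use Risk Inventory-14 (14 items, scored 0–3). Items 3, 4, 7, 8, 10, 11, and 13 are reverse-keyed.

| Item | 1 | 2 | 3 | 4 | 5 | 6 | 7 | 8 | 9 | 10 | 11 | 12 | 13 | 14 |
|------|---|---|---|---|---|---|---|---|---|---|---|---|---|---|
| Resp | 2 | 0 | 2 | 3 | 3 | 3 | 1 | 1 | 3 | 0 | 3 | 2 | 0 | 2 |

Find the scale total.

Reverse-keyed items use 3 − raw:
  item 3: 3 − 2 = 1
  item 4: 3 − 3 = 0
  item 7: 3 − 1 = 2
  item 8: 3 − 1 = 2
  item 10: 3 − 0 = 3
  item 11: 3 − 3 = 0
  item 13: 3 − 0 = 3
Scored responses: 2, 0, 1, 0, 3, 3, 2, 2, 3, 3, 0, 2, 3, 2
Total = 2 + 0 + 1 + 0 + 3 + 3 + 2 + 2 + 3 + 3 + 0 + 2 + 3 + 2 = 26

26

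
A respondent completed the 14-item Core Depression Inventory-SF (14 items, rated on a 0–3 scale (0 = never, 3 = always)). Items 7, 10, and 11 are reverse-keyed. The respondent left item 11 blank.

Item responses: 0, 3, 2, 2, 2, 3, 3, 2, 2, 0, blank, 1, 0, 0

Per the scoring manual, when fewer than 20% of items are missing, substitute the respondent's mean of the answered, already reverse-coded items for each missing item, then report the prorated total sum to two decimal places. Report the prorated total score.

Reverse-coded (on a 0–3 scale, reversed = 3 − raw):
  item 7: 3 − 3 = 0
  item 10: 3 − 0 = 3
Completed scored items (13 of 14): 0, 3, 2, 2, 2, 3, 0, 2, 2, 3, 1, 0, 0; sum = 20.
Person mean = 20 / 13 ≈ 1.5385
Prorated total = (20 / 13) × 14 = 21.54 (to 2 dp)

21.54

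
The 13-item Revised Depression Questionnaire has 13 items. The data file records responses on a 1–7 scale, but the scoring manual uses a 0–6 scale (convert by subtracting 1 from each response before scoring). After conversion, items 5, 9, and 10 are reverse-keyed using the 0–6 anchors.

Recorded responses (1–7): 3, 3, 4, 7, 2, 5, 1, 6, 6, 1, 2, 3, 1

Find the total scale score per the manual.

37

Convert to 0–6: 2, 2, 3, 6, 1, 4, 0, 5, 5, 0, 1, 2, 0
Reverse-coded (on a 0–6 scale, reversed = 6 − raw):
  item 5: 6 − 1 = 5
  item 9: 6 − 5 = 1
  item 10: 6 − 0 = 6
Scored: 2, 2, 3, 6, 5, 4, 0, 5, 1, 6, 1, 2, 0
Total = 37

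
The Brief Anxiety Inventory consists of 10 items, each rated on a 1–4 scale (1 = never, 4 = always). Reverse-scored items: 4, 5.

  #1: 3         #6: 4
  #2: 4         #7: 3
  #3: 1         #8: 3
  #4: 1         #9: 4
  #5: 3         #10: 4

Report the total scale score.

32

Raw sum = 30. Reverse-scored items: 4, 5; their raw sum = 4.
Each reversal replaces raw with 5 − raw, changing the total by 5 − 2·raw per item.
Total = 30 + 2·5 − 2·4 = 30 + 10 − 8 = 32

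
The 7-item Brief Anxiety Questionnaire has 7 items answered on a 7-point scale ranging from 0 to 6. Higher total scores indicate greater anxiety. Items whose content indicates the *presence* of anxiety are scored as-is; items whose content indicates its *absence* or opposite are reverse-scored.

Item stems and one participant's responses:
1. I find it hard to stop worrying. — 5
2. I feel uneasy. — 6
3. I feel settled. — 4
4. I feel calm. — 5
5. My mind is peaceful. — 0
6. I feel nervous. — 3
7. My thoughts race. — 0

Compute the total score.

Items 3, 4, 5 describe the absence/opposite of anxiety → reverse-score.
reverse-coded value = 6 − response.
  item 1: 5
  item 2: 6
  item 3: 6 − 4 = 2
  item 4: 6 − 5 = 1
  item 5: 6 − 0 = 6
  item 6: 3
  item 7: 0
Total = 5 + 6 + 2 + 1 + 6 + 3 + 0 = 23

23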